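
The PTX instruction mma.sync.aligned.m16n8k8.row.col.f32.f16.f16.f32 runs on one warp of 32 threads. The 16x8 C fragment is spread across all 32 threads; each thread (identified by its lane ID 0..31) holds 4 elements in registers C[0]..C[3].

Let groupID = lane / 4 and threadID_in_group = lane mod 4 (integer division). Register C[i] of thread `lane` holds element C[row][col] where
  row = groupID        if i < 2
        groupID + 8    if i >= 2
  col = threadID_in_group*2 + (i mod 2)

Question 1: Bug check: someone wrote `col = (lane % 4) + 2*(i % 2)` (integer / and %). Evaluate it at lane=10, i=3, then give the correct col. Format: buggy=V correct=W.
`(lane % 4) + 2*(i % 2)`[10,3]=>4
lane 10=>10/4=2, 10 mod 4=2
i=3  r:2+8=>10  c:2·2+1=>5
col: 4 vs 5

buggy=4 correct=5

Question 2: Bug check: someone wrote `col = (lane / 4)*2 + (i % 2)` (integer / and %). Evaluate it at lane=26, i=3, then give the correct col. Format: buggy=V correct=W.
buggy=13 correct=5

`(lane / 4)*2 + (i % 2)`[26,3]->13
lane 26: g=6 (26/4), t=2 (26%4)
i=3: r=6+8=14, c=2*2+1=5
col: 13 vs 5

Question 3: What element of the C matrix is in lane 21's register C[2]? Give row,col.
L=21->gid=21>>2=5, tid=21&3=1
[2]->row 5+8=13  col 1·2+0=2

13,2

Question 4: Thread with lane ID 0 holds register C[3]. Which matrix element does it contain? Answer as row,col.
lane 0: grp=0 (0/4), tig=0 (0%4)
i=3: r=0+8=8, c=0*2+1=1

8,1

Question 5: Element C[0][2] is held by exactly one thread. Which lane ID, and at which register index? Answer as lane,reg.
r=0⇒gr=0,Rb=0  c=2⇒th=1,odd=0
L=0*4+1=1  i=0*2+0=0

1,0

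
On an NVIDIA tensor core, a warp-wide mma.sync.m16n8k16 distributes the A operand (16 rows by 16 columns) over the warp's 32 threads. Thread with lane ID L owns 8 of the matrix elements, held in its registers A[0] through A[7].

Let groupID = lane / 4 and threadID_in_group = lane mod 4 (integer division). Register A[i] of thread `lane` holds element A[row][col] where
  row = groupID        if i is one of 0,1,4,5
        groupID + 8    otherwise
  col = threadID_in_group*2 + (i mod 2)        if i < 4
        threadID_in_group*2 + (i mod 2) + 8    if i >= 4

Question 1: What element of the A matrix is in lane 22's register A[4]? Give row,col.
lane 22: g=5 (22/4), t=2 (22%4)
i=4: r=5+0=5, c=2*2+0+8=12

5,12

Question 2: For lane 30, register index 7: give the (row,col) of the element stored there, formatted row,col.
30: gr=7,th=2
[7] (7+8,2*2+1+8) = (15,13)

15,13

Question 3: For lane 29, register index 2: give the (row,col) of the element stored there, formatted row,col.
15,2

29: g=7,t=1
[2] (7+8,1*2+0+0) = (15,2)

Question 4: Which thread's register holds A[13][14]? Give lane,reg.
r:13=>grp=5,rB=1  c:14=>cB=1,tig=3,lo=0
L=5*4+3=23  i=1*4+1*2+0=6

23,6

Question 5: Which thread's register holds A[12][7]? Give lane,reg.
19,3

r:12=>grp=4,rB=1  c:7=>cB=0,tig=3,lo=1
L=4*4+3=19  i=0*4+1*2+1=3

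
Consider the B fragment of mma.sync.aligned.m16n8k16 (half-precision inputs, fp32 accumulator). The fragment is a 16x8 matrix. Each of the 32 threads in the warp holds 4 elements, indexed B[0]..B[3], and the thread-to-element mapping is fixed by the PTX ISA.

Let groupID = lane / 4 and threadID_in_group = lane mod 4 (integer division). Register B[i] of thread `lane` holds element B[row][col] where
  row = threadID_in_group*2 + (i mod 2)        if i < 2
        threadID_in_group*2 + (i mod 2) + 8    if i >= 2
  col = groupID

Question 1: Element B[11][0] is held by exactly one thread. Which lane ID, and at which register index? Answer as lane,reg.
1,3

c=0→G=0  r=11→rhi=1,T=1,p=1
L=0*4+1=1  i=1*2+1=3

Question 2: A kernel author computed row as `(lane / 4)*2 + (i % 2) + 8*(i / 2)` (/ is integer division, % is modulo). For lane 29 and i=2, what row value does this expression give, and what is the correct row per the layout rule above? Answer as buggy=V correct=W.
buggy=22 correct=10

`(lane / 4)*2 + (i % 2) + 8*(i / 2)`[29,2]->22
lane 29: g=7 (29/4), t=1 (29%4)
i=2: r=1*2+0+8=10, c=g=7
row: 22 vs 10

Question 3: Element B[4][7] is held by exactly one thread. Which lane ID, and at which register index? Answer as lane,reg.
30,0

c=7→G=7  r=4→rhi=0,T=2,p=0
L=7*4+2=30  i=0*2+0=0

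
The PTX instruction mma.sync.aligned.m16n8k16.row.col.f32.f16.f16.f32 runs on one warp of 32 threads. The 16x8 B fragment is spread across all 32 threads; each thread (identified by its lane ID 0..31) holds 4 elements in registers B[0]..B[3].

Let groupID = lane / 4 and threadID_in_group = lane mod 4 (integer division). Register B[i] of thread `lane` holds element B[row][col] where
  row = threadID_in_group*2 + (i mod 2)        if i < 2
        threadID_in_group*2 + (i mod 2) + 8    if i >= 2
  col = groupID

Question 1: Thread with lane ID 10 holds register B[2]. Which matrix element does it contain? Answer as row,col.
lane 10→10/4=2, 10 mod 4=2
i=2  r:2·2+0+8→12  c:2

12,2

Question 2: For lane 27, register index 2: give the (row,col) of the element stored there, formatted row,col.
lane 27: gid=6 (27/4), tid=3 (27%4)
i=2: r=3*2+0+8=14, c=gid=6

14,6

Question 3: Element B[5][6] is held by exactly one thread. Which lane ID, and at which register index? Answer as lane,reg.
26,1

c=6->g=6  r=5->rb=0,t=2,b0=1
L=6*4+2=26  i=0*2+1=1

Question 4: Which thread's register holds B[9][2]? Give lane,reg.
c=2->g=2  r=9->rb=1,t=0,b0=1
L=2*4+0=8  i=1*2+1=3

8,3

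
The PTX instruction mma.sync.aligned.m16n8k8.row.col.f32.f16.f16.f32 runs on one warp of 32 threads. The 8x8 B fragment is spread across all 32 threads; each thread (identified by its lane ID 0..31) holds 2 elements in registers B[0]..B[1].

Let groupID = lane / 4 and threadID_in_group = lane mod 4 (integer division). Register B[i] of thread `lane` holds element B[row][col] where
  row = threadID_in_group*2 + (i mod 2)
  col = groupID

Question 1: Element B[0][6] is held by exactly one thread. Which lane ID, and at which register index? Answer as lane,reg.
c: 6->gid=6  r: 0->tid=0,i&1=0
L=6*4+0=24  i=0=0

24,0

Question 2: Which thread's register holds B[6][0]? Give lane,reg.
c:0=>grp=0  r:6=>tig=3,lo=0
L=0*4+3=3  i=0=0

3,0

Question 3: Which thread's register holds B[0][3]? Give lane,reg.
12,0

c: 3->gid=3  r: 0->tid=0,i&1=0
L=3*4+0=12  i=0=0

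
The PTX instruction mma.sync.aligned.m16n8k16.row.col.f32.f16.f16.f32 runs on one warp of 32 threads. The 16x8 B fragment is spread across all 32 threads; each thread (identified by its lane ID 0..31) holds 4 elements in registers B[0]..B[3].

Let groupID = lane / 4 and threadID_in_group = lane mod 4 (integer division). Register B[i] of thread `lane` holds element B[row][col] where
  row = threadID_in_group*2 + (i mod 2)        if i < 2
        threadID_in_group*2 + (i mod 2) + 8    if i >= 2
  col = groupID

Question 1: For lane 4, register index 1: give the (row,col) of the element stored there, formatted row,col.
lane 4: g=1 (4/4), t=0 (4%4)
i=1: r=0*2+1+0=1, c=g=1

1,1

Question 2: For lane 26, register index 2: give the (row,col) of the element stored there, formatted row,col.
26: G=6,T=2
[2] (2*2+0+8,6) = (12,6)

12,6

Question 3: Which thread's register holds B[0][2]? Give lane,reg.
8,0

c=2->g=2  r=0->rb=0,t=0,b0=0
L=2*4+0=8  i=0*2+0=0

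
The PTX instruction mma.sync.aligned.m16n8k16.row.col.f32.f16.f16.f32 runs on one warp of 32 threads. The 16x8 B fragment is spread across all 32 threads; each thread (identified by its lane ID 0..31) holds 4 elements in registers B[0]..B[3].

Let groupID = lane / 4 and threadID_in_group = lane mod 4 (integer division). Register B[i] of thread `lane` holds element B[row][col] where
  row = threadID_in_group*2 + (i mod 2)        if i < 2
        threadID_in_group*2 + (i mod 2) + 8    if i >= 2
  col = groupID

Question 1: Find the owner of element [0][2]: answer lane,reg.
8,0

c: 2->gid=2  r: 0->r8=0,tid=0,i&1=0
L=2*4+0=8  i=0*2+0=0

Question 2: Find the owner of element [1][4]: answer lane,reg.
c:4=>grp=4  r:1=>rB=0,tig=0,lo=1
L=4*4+0=16  i=0*2+1=1

16,1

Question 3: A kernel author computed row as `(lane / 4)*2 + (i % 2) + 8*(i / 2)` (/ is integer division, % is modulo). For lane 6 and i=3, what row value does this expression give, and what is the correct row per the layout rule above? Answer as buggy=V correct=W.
buggy=11 correct=13

`(lane / 4)*2 + (i % 2) + 8*(i / 2)`[6,3]→11
lane 6→6/4=1, 6 mod 4=2
i=3  r:2·2+1+8→13  c:1
row: 11 vs 13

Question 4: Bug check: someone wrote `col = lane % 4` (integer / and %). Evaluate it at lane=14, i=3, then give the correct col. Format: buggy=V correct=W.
`lane % 4`[14,3]->2
14: g=3,t=2
[3] (2*2+1+8,3) = (13,3)
col: 2 vs 3

buggy=2 correct=3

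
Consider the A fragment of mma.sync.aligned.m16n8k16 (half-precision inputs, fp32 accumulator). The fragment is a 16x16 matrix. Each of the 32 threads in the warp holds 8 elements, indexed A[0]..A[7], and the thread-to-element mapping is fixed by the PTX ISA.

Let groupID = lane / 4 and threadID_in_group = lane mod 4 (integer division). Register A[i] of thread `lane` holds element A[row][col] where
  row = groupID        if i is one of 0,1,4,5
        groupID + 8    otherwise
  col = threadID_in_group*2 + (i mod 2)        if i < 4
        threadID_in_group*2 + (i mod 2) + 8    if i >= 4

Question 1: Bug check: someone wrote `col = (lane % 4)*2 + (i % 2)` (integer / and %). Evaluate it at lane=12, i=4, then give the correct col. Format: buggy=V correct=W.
`(lane % 4)*2 + (i % 2)`[12,4]⇒0
L=12⇒gr=12>>2=3, th=12&3=0
[4]⇒row 3+0=3  col 0·2+0+8=8
col: 0 vs 8

buggy=0 correct=8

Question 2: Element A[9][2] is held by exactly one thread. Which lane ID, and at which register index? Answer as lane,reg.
5,2

r=9→G=1,rhi=1  c=2→chi=0,T=1,p=0
L=1*4+1=5  i=0*4+1*2+0=2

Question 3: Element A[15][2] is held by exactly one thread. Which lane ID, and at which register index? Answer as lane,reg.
29,2

r:15=>grp=7,rB=1  c:2=>cB=0,tig=1,lo=0
L=7*4+1=29  i=0*4+1*2+0=2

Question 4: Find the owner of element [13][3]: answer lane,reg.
r=13⇒gr=5,Rb=1  c=3⇒Cb=0,th=1,odd=1
L=5*4+1=21  i=0*4+1*2+1=3

21,3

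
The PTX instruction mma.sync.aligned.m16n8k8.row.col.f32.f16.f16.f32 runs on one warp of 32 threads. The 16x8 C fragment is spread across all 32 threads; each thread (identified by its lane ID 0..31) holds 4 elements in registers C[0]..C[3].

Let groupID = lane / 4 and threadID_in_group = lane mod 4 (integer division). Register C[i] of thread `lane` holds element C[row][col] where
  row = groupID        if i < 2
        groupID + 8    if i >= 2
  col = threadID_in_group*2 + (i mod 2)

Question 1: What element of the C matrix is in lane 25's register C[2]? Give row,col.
lane 25->25/4=6, 25 mod 4=1
i=2  r:6+8->14  c:2·1+0->2

14,2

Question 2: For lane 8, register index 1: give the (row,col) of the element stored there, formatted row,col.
2,1

lane 8: gr=2 (8/4), th=0 (8%4)
i=1: r=2+0=2, c=0*2+1=1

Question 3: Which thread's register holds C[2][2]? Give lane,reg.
r:2=>grp=2,rB=0  c:2=>tig=1,lo=0
L=2*4+1=9  i=0*2+0=0

9,0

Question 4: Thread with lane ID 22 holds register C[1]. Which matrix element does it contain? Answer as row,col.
L=22→G=22>>2=5, T=22&3=2
[1]→row 5+0=5  col 2·2+1=5

5,5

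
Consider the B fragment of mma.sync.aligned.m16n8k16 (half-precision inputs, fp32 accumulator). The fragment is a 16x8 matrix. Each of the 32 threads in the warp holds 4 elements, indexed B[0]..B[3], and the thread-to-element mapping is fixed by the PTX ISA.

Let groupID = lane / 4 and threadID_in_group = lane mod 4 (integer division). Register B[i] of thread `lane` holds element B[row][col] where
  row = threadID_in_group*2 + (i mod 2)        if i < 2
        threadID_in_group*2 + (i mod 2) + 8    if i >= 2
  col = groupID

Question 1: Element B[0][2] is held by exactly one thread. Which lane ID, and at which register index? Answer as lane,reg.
c: 2->gid=2  r: 0->r8=0,tid=0,i&1=0
L=2*4+0=8  i=0*2+0=0

8,0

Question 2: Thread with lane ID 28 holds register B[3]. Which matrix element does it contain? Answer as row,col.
9,7

lane 28⇒28/4=7, 28 mod 4=0
i=3  r:2·0+1+8⇒9  c:7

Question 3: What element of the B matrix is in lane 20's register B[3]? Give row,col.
20: gr=5,th=0
[3] (0*2+1+8,5) = (9,5)

9,5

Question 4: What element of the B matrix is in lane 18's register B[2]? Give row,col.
18: gid=4,tid=2
[2] (2*2+0+8,4) = (12,4)

12,4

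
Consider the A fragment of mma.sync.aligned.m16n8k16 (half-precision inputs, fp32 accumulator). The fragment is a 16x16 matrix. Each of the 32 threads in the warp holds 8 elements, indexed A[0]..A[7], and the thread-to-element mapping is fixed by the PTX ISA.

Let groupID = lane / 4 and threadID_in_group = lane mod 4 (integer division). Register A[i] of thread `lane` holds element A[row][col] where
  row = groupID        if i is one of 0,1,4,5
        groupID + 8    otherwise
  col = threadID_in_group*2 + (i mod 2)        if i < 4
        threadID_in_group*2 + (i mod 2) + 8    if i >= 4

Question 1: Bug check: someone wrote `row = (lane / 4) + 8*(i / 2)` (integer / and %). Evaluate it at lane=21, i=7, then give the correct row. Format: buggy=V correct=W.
buggy=29 correct=13

`(lane / 4) + 8*(i / 2)`[21,7]->29
lane 21->21/4=5, 21 mod 4=1
i=7  r:5+8->13  c:2·1+1+8->11
row: 29 vs 13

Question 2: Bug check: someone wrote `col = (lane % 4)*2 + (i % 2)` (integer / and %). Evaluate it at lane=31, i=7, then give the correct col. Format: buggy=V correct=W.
buggy=7 correct=15

`(lane % 4)*2 + (i % 2)`[31,7]→7
lane 31→31/4=7, 31 mod 4=3
i=7  r:7+8→15  c:2·3+1+8→15
col: 7 vs 15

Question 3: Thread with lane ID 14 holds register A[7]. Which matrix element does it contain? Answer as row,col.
L=14->gid=14>>2=3, tid=14&3=2
[7]->row 3+8=11  col 2·2+1+8=13

11,13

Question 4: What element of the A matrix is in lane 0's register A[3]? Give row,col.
lane 0: gr=0 (0/4), th=0 (0%4)
i=3: r=0+8=8, c=0*2+1+0=1

8,1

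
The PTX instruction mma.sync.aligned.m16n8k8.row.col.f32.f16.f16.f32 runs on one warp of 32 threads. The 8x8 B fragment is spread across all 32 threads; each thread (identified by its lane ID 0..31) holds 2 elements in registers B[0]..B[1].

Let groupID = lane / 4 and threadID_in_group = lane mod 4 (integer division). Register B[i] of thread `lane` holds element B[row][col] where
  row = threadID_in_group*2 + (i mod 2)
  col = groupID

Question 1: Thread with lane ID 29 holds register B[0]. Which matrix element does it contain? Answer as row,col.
lane 29⇒29/4=7, 29 mod 4=1
i=0  r:2·1+0⇒2  c:7

2,7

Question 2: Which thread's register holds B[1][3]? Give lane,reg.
c=3->g=3  r=1->t=0,b0=1
L=3*4+0=12  i=1=1

12,1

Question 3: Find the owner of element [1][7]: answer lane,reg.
28,1

c:7=>grp=7  r:1=>tig=0,lo=1
L=7*4+0=28  i=1=1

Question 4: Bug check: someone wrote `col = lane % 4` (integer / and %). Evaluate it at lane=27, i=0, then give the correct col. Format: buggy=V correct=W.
buggy=3 correct=6

`lane % 4`[27,0]→3
lane 27: G=6 (27/4), T=3 (27%4)
i=0: r=3*2+0=6, c=G=6
col: 3 vs 6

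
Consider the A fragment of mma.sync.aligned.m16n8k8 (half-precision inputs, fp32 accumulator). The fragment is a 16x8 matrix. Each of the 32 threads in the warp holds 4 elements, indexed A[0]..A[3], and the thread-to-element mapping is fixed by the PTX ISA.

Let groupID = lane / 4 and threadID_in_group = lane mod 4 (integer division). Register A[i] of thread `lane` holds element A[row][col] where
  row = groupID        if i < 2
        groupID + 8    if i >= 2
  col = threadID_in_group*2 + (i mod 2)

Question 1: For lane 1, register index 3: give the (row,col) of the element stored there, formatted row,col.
8,3

L=1->g=1>>2=0, t=1&3=1
[3]->row 0+8=8  col 1·2+1=3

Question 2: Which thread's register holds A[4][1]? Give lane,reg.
r=4->g=4,rb=0  c=1->t=0,b0=1
L=4*4+0=16  i=0*2+1=1

16,1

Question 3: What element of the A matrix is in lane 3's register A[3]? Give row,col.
8,7

lane 3: gr=0 (3/4), th=3 (3%4)
i=3: r=0+8=8, c=3*2+1=7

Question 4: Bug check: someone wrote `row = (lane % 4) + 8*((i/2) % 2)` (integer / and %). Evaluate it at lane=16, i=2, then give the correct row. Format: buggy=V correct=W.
buggy=8 correct=12

`(lane % 4) + 8*((i/2) % 2)`[16,2]->8
L=16->gid=16>>2=4, tid=16&3=0
[2]->row 4+8=12  col 0·2+0=0
row: 8 vs 12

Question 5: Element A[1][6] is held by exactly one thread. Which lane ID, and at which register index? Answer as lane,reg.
7,0

r: 1->gid=1,r8=0  c: 6->tid=3,i&1=0
L=1*4+3=7  i=0*2+0=0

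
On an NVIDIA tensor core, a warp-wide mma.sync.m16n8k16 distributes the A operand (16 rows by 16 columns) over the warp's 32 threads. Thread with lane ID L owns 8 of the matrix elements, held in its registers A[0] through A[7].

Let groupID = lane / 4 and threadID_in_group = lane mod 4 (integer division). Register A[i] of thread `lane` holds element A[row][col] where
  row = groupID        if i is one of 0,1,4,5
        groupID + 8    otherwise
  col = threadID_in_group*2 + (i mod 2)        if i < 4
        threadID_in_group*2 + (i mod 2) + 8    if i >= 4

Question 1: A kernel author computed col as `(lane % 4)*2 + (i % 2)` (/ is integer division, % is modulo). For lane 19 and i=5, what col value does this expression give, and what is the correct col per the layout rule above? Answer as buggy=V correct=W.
`(lane % 4)*2 + (i % 2)`[19,5]=>7
L=19=>grp=19>>2=4, tig=19&3=3
[5]=>row 4+0=4  col 3·2+1+8=15
col: 7 vs 15

buggy=7 correct=15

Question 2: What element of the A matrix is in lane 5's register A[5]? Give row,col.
5: G=1,T=1
[5] (1+0,1*2+1+8) = (1,11)

1,11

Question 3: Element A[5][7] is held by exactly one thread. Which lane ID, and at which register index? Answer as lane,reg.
r=5→G=5,rhi=0  c=7→chi=0,T=3,p=1
L=5*4+3=23  i=0*4+0*2+1=1

23,1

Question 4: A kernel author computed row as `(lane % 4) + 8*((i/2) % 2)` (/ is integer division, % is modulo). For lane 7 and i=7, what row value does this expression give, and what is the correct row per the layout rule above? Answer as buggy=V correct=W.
buggy=11 correct=9

`(lane % 4) + 8*((i/2) % 2)`[7,7]->11
lane 7: g=1 (7/4), t=3 (7%4)
i=7: r=1+8=9, c=3*2+1+8=15
row: 11 vs 9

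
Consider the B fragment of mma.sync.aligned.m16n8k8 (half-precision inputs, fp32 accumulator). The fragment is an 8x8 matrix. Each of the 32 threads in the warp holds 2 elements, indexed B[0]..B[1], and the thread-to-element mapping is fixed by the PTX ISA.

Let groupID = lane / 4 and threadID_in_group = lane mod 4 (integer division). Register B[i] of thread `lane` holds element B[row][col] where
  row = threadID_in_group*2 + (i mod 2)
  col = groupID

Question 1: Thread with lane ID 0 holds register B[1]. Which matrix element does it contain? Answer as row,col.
1,0

0: G=0,T=0
[1] (0*2+1,0) = (1,0)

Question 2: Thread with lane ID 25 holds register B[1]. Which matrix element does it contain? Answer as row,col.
3,6

lane 25: gid=6 (25/4), tid=1 (25%4)
i=1: r=1*2+1=3, c=gid=6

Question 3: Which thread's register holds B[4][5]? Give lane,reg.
c=5->g=5  r=4->t=2,b0=0
L=5*4+2=22  i=0=0

22,0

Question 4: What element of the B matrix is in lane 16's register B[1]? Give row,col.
lane 16: gr=4 (16/4), th=0 (16%4)
i=1: r=0*2+1=1, c=gr=4

1,4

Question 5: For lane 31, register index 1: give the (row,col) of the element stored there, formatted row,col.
7,7

31: gr=7,th=3
[1] (3*2+1,7) = (7,7)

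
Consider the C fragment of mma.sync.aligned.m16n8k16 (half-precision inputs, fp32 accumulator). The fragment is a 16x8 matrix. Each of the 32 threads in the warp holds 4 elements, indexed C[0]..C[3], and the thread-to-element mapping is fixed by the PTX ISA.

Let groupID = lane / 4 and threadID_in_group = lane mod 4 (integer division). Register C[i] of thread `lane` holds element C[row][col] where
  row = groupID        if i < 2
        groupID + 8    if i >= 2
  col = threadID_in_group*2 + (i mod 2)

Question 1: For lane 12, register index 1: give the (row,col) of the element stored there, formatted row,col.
lane 12: grp=3 (12/4), tig=0 (12%4)
i=1: r=3+0=3, c=0*2+1=1

3,1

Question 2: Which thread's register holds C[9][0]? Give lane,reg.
4,2

r=9⇒gr=1,Rb=1  c=0⇒th=0,odd=0
L=1*4+0=4  i=1*2+0=2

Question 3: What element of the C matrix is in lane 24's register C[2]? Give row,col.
L=24⇒gr=24>>2=6, th=24&3=0
[2]⇒row 6+8=14  col 0·2+0=0

14,0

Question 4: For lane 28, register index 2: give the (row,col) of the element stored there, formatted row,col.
lane 28: grp=7 (28/4), tig=0 (28%4)
i=2: r=7+8=15, c=0*2+0=0

15,0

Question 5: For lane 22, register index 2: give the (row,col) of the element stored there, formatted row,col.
13,4

lane 22: G=5 (22/4), T=2 (22%4)
i=2: r=5+8=13, c=2*2+0=4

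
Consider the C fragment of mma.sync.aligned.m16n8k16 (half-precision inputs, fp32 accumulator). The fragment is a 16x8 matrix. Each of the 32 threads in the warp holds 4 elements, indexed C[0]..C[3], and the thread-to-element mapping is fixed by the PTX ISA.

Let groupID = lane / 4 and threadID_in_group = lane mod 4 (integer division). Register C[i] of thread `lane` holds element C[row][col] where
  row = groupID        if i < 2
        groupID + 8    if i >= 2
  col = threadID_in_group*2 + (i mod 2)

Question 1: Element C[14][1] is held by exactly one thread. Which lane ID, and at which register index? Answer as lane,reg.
r=14->g=6,rb=1  c=1->t=0,b0=1
L=6*4+0=24  i=1*2+1=3

24,3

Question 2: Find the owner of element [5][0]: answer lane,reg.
20,0

r=5⇒gr=5,Rb=0  c=0⇒th=0,odd=0
L=5*4+0=20  i=0*2+0=0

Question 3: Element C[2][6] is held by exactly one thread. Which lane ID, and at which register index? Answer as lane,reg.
r=2→G=2,rhi=0  c=6→T=3,p=0
L=2*4+3=11  i=0*2+0=0

11,0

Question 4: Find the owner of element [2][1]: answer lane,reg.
8,1

r=2->g=2,rb=0  c=1->t=0,b0=1
L=2*4+0=8  i=0*2+1=1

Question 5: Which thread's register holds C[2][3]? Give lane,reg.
r=2⇒gr=2,Rb=0  c=3⇒th=1,odd=1
L=2*4+1=9  i=0*2+1=1

9,1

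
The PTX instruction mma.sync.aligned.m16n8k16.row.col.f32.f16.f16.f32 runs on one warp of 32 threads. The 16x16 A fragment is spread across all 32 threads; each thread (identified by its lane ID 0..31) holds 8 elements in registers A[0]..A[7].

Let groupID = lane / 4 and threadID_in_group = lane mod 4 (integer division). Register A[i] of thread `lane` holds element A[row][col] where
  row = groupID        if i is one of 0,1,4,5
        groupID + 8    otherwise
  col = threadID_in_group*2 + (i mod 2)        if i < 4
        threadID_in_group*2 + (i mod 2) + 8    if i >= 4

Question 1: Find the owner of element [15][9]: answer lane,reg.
r:15=>grp=7,rB=1  c:9=>cB=1,tig=0,lo=1
L=7*4+0=28  i=1*4+1*2+1=7

28,7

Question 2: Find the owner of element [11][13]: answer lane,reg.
r=11->g=3,rb=1  c=13->cb=1,t=2,b0=1
L=3*4+2=14  i=1*4+1*2+1=7

14,7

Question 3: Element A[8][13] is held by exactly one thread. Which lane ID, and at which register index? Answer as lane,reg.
2,7

r=8→G=0,rhi=1  c=13→chi=1,T=2,p=1
L=0*4+2=2  i=1*4+1*2+1=7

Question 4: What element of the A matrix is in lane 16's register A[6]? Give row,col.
12,8

lane 16->16/4=4, 16 mod 4=0
i=6  r:4+8->12  c:2·0+0+8->8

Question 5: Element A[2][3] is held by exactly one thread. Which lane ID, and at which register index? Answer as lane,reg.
r=2→G=2,rhi=0  c=3→chi=0,T=1,p=1
L=2*4+1=9  i=0*4+0*2+1=1

9,1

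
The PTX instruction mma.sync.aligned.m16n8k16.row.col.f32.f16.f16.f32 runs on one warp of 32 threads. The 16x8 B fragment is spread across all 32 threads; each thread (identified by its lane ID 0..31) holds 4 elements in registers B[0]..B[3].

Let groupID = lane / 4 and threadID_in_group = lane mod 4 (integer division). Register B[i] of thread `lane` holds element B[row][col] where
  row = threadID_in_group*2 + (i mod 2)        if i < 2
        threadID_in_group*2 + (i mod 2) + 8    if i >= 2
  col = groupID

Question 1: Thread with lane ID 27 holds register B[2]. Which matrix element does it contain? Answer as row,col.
14,6

27: g=6,t=3
[2] (3*2+0+8,6) = (14,6)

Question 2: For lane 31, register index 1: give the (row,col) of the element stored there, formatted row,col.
7,7

L=31->gid=31>>2=7, tid=31&3=3
[1]->row 3·2+1+0=7  col gid=7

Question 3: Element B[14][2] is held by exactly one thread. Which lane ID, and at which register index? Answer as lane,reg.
c=2⇒gr=2  r=14⇒Rb=1,th=3,odd=0
L=2*4+3=11  i=1*2+0=2

11,2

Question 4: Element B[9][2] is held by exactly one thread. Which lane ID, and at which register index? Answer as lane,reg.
8,3

c=2→G=2  r=9→rhi=1,T=0,p=1
L=2*4+0=8  i=1*2+1=3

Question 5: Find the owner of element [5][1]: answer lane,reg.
6,1

c=1→G=1  r=5→rhi=0,T=2,p=1
L=1*4+2=6  i=0*2+1=1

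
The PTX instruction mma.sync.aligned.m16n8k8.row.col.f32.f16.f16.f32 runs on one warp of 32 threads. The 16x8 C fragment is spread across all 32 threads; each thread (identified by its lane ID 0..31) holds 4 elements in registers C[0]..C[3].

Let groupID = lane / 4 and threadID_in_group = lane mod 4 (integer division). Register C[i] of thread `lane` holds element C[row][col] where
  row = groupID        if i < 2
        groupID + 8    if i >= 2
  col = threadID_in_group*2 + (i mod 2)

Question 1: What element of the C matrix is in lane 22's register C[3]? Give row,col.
13,5

22: grp=5,tig=2
[3] (5+8,2*2+1) = (13,5)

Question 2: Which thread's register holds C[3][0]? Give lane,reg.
12,0

r=3->g=3,rb=0  c=0->t=0,b0=0
L=3*4+0=12  i=0*2+0=0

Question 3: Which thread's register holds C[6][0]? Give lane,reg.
24,0

r=6->g=6,rb=0  c=0->t=0,b0=0
L=6*4+0=24  i=0*2+0=0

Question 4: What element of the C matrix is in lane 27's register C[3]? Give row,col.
L=27=>grp=27>>2=6, tig=27&3=3
[3]=>row 6+8=14  col 3·2+1=7

14,7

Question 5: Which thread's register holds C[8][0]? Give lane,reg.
r=8->g=0,rb=1  c=0->t=0,b0=0
L=0*4+0=0  i=1*2+0=2

0,2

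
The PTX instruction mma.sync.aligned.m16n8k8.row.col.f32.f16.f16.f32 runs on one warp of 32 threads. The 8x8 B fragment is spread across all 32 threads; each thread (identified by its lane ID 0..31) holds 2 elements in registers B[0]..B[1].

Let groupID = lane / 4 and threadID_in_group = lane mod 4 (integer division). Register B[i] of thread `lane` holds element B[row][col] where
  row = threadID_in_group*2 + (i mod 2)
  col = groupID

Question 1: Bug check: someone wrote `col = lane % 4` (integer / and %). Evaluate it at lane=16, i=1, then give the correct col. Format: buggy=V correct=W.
buggy=0 correct=4

`lane % 4`[16,1]=>0
L=16=>grp=16>>2=4, tig=16&3=0
[1]=>row 0·2+1=1  col grp=4
col: 0 vs 4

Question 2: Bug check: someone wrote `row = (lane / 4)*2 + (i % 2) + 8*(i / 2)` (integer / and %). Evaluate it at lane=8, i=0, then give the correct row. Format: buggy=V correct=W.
`(lane / 4)*2 + (i % 2) + 8*(i / 2)`[8,0]=>4
8: grp=2,tig=0
[0] (0*2+0,2) = (0,2)
row: 4 vs 0

buggy=4 correct=0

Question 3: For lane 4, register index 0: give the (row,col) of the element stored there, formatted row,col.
0,1

lane 4: g=1 (4/4), t=0 (4%4)
i=0: r=0*2+0=0, c=g=1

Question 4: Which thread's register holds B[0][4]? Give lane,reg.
16,0

c=4→G=4  r=0→T=0,p=0
L=4*4+0=16  i=0=0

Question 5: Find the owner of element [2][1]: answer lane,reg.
5,0

c:1=>grp=1  r:2=>tig=1,lo=0
L=1*4+1=5  i=0=0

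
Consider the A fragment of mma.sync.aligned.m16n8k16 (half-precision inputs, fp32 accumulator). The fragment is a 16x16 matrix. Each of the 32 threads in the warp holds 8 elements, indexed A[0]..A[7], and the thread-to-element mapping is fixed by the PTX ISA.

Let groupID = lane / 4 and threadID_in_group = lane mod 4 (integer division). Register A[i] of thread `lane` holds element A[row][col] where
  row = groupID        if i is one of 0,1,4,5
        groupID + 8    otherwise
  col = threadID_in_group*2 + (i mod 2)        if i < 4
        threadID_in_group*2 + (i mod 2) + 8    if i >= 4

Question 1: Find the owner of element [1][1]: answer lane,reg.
r=1⇒gr=1,Rb=0  c=1⇒Cb=0,th=0,odd=1
L=1*4+0=4  i=0*4+0*2+1=1

4,1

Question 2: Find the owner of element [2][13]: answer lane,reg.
r:2=>grp=2,rB=0  c:13=>cB=1,tig=2,lo=1
L=2*4+2=10  i=1*4+0*2+1=5

10,5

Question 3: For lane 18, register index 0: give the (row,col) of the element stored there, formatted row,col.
lane 18->18/4=4, 18 mod 4=2
i=0  r:4+0->4  c:2·2+0+0->4

4,4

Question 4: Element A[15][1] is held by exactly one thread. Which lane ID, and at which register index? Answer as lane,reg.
r=15->g=7,rb=1  c=1->cb=0,t=0,b0=1
L=7*4+0=28  i=0*4+1*2+1=3

28,3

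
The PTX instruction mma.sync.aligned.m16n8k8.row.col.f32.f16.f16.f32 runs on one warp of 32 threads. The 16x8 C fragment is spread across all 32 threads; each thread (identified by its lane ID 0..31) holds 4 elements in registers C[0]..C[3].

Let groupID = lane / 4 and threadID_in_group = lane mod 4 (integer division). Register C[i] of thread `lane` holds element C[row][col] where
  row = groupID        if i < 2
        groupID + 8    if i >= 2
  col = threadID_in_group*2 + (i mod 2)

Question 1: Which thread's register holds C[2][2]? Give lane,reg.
9,0

r=2⇒gr=2,Rb=0  c=2⇒th=1,odd=0
L=2*4+1=9  i=0*2+0=0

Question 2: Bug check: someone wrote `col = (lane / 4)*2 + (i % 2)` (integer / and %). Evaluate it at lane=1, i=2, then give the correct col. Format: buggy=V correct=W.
`(lane / 4)*2 + (i % 2)`[1,2]->0
lane 1: gid=0 (1/4), tid=1 (1%4)
i=2: r=0+8=8, c=1*2+0=2
col: 0 vs 2

buggy=0 correct=2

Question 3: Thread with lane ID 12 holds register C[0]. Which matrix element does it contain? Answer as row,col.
L=12->gid=12>>2=3, tid=12&3=0
[0]->row 3+0=3  col 0·2+0=0

3,0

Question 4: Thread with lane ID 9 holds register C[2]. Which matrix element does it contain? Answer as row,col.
10,2

lane 9=>9/4=2, 9 mod 4=1
i=2  r:2+8=>10  c:2·1+0=>2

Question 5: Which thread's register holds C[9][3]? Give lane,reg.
r: 9->gid=1,r8=1  c: 3->tid=1,i&1=1
L=1*4+1=5  i=1*2+1=3

5,3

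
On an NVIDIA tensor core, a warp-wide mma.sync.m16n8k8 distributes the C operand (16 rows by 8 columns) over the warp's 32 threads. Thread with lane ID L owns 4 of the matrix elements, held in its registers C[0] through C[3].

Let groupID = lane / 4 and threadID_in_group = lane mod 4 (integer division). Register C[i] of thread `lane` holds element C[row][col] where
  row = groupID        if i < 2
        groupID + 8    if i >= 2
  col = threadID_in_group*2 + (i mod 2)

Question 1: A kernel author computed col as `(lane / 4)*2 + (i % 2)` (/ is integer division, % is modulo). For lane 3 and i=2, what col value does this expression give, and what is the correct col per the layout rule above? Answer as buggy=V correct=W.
`(lane / 4)*2 + (i % 2)`[3,2]->0
lane 3: g=0 (3/4), t=3 (3%4)
i=2: r=0+8=8, c=3*2+0=6
col: 0 vs 6

buggy=0 correct=6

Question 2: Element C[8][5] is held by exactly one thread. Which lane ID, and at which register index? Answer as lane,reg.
r=8⇒gr=0,Rb=1  c=5⇒th=2,odd=1
L=0*4+2=2  i=1*2+1=3

2,3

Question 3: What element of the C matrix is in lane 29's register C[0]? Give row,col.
29: grp=7,tig=1
[0] (7+0,1*2+0) = (7,2)

7,2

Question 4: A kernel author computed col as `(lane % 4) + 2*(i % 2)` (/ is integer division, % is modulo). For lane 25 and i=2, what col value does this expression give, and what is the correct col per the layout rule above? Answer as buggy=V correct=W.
buggy=1 correct=2

`(lane % 4) + 2*(i % 2)`[25,2]->1
lane 25->25/4=6, 25 mod 4=1
i=2  r:6+8->14  c:2·1+0->2
col: 1 vs 2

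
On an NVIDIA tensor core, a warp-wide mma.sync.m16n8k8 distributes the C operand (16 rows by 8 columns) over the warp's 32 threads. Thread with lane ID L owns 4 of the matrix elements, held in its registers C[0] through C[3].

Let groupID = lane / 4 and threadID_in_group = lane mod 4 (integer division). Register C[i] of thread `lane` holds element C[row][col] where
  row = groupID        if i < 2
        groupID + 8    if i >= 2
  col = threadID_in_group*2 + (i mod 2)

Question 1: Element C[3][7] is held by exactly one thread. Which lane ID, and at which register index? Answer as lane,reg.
15,1

r=3->g=3,rb=0  c=7->t=3,b0=1
L=3*4+3=15  i=0*2+1=1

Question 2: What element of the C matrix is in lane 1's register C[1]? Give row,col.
lane 1: g=0 (1/4), t=1 (1%4)
i=1: r=0+0=0, c=1*2+1=3

0,3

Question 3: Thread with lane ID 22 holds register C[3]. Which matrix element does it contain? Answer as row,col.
lane 22: gid=5 (22/4), tid=2 (22%4)
i=3: r=5+8=13, c=2*2+1=5

13,5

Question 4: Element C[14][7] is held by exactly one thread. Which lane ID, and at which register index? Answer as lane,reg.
27,3

r=14->g=6,rb=1  c=7->t=3,b0=1
L=6*4+3=27  i=1*2+1=3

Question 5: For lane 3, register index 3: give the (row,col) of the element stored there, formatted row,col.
lane 3→3/4=0, 3 mod 4=3
i=3  r:0+8→8  c:2·3+1→7

8,7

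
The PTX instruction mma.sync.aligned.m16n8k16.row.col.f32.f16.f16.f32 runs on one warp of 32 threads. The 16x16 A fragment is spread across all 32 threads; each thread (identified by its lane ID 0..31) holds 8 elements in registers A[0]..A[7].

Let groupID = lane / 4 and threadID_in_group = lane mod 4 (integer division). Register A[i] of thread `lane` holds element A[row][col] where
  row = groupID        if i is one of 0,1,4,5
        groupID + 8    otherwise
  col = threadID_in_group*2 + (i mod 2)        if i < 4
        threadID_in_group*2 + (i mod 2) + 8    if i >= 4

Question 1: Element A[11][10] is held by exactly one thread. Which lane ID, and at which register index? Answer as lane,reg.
r: 11->gid=3,r8=1  c: 10->c8=1,tid=1,i&1=0
L=3*4+1=13  i=1*4+1*2+0=6

13,6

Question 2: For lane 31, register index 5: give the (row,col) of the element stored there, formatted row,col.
lane 31: gid=7 (31/4), tid=3 (31%4)
i=5: r=7+0=7, c=3*2+1+8=15

7,15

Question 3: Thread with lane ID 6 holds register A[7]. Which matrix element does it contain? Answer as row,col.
9,13

6: gr=1,th=2
[7] (1+8,2*2+1+8) = (9,13)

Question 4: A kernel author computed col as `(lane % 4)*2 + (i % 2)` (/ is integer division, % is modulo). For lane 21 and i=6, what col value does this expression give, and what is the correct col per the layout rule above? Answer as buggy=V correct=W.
buggy=2 correct=10

`(lane % 4)*2 + (i % 2)`[21,6]⇒2
L=21⇒gr=21>>2=5, th=21&3=1
[6]⇒row 5+8=13  col 1·2+0+8=10
col: 2 vs 10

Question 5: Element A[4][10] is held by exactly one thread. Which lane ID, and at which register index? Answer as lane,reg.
r=4->g=4,rb=0  c=10->cb=1,t=1,b0=0
L=4*4+1=17  i=1*4+0*2+0=4

17,4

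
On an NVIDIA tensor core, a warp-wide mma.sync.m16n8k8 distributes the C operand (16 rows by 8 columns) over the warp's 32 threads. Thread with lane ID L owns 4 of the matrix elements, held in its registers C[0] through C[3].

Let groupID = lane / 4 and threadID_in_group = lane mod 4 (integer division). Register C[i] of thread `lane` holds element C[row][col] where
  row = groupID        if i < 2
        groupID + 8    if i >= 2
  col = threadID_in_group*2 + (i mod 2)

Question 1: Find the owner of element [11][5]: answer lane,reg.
14,3

r=11⇒gr=3,Rb=1  c=5⇒th=2,odd=1
L=3*4+2=14  i=1*2+1=3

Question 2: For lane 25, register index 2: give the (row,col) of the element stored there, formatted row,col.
14,2

lane 25⇒25/4=6, 25 mod 4=1
i=2  r:6+8⇒14  c:2·1+0⇒2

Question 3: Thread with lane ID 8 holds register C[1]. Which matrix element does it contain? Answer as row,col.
8: G=2,T=0
[1] (2+0,0*2+1) = (2,1)

2,1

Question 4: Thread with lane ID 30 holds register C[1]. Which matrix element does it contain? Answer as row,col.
30: G=7,T=2
[1] (7+0,2*2+1) = (7,5)

7,5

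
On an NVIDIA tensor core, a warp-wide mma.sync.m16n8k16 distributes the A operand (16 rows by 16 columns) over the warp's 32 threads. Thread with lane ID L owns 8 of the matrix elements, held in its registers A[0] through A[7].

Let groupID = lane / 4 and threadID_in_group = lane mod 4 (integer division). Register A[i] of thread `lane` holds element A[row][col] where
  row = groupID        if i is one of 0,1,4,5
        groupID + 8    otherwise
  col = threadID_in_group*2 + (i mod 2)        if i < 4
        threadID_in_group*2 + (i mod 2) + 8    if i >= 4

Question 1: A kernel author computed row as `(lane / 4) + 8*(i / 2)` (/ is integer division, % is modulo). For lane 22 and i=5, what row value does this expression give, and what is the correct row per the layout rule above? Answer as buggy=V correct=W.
buggy=21 correct=5

`(lane / 4) + 8*(i / 2)`[22,5]->21
22: g=5,t=2
[5] (5+0,2*2+1+8) = (5,13)
row: 21 vs 5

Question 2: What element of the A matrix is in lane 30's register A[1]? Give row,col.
lane 30->30/4=7, 30 mod 4=2
i=1  r:7+0->7  c:2·2+1+0->5

7,5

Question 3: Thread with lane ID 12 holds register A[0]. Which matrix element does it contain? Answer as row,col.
L=12→G=12>>2=3, T=12&3=0
[0]→row 3+0=3  col 0·2+0+0=0

3,0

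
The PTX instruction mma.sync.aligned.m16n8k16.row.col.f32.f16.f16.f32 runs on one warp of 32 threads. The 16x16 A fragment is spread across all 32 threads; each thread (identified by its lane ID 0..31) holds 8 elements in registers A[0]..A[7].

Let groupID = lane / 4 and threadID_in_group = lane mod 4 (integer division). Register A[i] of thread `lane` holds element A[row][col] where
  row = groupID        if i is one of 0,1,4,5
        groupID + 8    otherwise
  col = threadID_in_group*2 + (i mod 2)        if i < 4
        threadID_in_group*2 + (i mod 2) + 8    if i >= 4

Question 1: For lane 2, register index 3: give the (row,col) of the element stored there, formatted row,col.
8,5

lane 2->2/4=0, 2 mod 4=2
i=3  r:0+8->8  c:2·2+1+0->5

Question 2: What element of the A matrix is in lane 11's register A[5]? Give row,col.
lane 11→11/4=2, 11 mod 4=3
i=5  r:2+0→2  c:2·3+1+8→15

2,15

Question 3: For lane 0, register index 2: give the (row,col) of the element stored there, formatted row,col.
8,0

lane 0->0/4=0, 0 mod 4=0
i=2  r:0+8->8  c:2·0+0+0->0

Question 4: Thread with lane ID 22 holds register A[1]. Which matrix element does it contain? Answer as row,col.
5,5

lane 22=>22/4=5, 22 mod 4=2
i=1  r:5+0=>5  c:2·2+1+0=>5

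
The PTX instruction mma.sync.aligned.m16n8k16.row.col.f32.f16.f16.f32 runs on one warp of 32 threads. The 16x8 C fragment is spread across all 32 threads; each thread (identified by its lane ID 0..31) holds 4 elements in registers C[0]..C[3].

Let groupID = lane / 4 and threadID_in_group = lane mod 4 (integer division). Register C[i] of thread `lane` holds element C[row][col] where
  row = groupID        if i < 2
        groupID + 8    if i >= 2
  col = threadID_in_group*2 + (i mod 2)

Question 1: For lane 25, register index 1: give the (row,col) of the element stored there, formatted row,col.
6,3

L=25→G=25>>2=6, T=25&3=1
[1]→row 6+0=6  col 1·2+1=3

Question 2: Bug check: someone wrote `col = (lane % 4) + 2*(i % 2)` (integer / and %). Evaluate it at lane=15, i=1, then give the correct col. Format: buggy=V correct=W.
`(lane % 4) + 2*(i % 2)`[15,1]→5
15: G=3,T=3
[1] (3+0,3*2+1) = (3,7)
col: 5 vs 7

buggy=5 correct=7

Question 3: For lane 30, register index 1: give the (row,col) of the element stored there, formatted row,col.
30: gr=7,th=2
[1] (7+0,2*2+1) = (7,5)

7,5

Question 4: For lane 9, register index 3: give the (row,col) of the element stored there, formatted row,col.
10,3

lane 9: gid=2 (9/4), tid=1 (9%4)
i=3: r=2+8=10, c=1*2+1=3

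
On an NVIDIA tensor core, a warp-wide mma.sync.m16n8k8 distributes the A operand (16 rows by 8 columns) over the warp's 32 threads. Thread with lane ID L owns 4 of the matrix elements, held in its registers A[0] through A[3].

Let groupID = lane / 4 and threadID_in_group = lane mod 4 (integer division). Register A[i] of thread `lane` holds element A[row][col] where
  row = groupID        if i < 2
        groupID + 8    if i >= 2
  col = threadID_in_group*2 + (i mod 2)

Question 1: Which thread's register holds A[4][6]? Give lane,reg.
19,0

r=4→G=4,rhi=0  c=6→T=3,p=0
L=4*4+3=19  i=0*2+0=0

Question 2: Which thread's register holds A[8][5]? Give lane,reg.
2,3

r: 8->gid=0,r8=1  c: 5->tid=2,i&1=1
L=0*4+2=2  i=1*2+1=3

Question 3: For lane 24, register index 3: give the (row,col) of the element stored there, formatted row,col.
14,1

24: grp=6,tig=0
[3] (6+8,0*2+1) = (14,1)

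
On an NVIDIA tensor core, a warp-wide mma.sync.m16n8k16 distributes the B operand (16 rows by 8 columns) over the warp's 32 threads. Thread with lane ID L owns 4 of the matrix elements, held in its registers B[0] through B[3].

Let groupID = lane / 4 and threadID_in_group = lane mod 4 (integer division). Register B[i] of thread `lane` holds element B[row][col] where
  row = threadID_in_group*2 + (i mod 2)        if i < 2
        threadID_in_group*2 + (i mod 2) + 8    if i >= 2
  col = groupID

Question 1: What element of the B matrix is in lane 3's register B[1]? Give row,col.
7,0

L=3->gid=3>>2=0, tid=3&3=3
[1]->row 3·2+1+0=7  col gid=0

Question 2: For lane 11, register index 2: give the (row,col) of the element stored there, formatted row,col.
L=11->gid=11>>2=2, tid=11&3=3
[2]->row 3·2+0+8=14  col gid=2

14,2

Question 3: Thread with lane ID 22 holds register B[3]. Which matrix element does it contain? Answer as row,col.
lane 22: g=5 (22/4), t=2 (22%4)
i=3: r=2*2+1+8=13, c=g=5

13,5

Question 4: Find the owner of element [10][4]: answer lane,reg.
c=4→G=4  r=10→rhi=1,T=1,p=0
L=4*4+1=17  i=1*2+0=2

17,2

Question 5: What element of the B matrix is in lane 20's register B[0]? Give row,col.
0,5

20: gid=5,tid=0
[0] (0*2+0+0,5) = (0,5)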